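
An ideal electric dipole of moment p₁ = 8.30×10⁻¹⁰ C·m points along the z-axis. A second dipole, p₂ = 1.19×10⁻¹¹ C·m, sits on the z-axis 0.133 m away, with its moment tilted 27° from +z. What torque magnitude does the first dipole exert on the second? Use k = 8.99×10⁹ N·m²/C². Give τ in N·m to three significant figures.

The second dipole sits on the axis of the first, so the field there is axial: E₁ = 2kp₁/r³ along +z.
E₁ = 2(8.99×10⁹)(8.30×10⁻¹⁰)/(0.133)³ = 6343 N/C.
Torque on the second dipole: τ = p₂ E₁ sinθ.
τ = (1.19×10⁻¹¹)(6343)·sin27° = 3.427×10⁻⁸ N·m.

τ ≈ 3.43×10⁻⁸ N·m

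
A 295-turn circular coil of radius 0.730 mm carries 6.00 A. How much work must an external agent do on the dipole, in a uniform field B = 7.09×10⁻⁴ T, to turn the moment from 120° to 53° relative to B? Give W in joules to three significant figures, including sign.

W ≈ -2.31×10⁻⁶ J

m = NIA = NIπa² = 295·(6.00)·π·(7.30×10⁻⁴)² = 0.002963 A·m².
W_ext = ΔU = −mB cosθ₂ + mB cosθ₁ = mB(cosθ₁ − cosθ₂).
W = (0.002963)(7.09×10⁻⁴)·(cos120° − cos53°) = (2.101×10⁻⁶)·(-1.1018) = -2.315×10⁻⁶ J.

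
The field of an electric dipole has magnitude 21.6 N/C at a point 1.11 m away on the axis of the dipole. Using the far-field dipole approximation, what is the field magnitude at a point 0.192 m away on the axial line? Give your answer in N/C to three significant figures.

Dipole fields scale as 1/r³ in the far field; the geometry is the same at both points.
E₂ = E₁ · (r₁/r₂)³ = 21.6 · (1.11/0.192)³.
(r₁/r₂)³ = (5.781)³ = 193.2.
E₂ ≈ 4174 N/C.

E ≈ 4170 N/C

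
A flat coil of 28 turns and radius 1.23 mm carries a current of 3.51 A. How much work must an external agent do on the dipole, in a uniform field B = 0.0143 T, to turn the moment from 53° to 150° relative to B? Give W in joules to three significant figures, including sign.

m = NIA = NIπa² = 28·(3.51)·π·(0.00123)² = 4.671×10⁻⁴ A·m².
W_ext = ΔU = −mB cosθ₂ + mB cosθ₁ = mB(cosθ₁ − cosθ₂).
W = (4.671×10⁻⁴)(0.0143)·(cos53° − cos150°) = (6.680×10⁻⁶)·(+1.4678) = 9.804×10⁻⁶ J.

W ≈ 9.80×10⁻⁶ J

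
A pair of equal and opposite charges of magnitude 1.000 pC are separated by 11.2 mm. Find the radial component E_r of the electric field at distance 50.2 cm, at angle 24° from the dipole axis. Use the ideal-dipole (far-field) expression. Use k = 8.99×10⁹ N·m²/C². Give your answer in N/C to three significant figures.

Dipole moment p = qd = (1.00×10⁻¹² C)(0.0112 m) = 1.12×10⁻¹⁴ C·m.
For a dipole, E_r = (2kp cosθ)/r³.
kp/r³ = (8.99×10⁹)(1.12×10⁻¹⁴)/(0.502)³ = 7.959×10⁻⁴ N/C.
E_r = 2·7.959×10⁻⁴·cos24° = 0.001454 N/C.

E_r ≈ 0.00145 N/C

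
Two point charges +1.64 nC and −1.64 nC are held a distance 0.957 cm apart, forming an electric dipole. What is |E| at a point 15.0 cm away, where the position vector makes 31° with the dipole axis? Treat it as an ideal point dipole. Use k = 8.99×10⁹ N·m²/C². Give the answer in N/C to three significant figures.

Dipole moment p = qd = (1.64×10⁻⁹ C)(0.00957 m) = 1.569×10⁻¹¹ C·m.
At angle θ the dipole field magnitude is E = (kp/r³)·√(1 + 3cos²θ).
kp/r³ = (8.99×10⁹)(1.569×10⁻¹¹) / (0.150)³ = 41.79 N/C.
√(1 + 3cos²31°) = √(1 + 3·0.7347) = √3.2042 ≈ 1.7900.
E ≈ 41.79 × 1.790 = 74.81 N/C.

E ≈ 74.8 N/C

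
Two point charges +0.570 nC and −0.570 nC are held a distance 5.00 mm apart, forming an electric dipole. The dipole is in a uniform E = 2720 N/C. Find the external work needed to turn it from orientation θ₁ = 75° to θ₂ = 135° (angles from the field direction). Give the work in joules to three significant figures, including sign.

W ≈ 7.49×10⁻⁹ J

Dipole moment p = qd = (5.70×10⁻¹⁰ C)(0.00500 m) = 2.85×10⁻¹² C·m.
W_ext = ΔU = U(θ₂) − U(θ₁) = −pE cosθ₂ − (−pE cosθ₁) = pE(cosθ₁ − cosθ₂).
W = (2.85×10⁻¹²)(2720)·(cos75° − cos135°) = (7.752×10⁻⁹)·(+0.9659) = 7.488×10⁻⁹ J.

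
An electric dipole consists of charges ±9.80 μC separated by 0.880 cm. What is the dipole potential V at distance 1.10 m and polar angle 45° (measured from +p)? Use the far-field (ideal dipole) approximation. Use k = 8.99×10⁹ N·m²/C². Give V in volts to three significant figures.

V ≈ 453 V

Dipole moment p = qd = (9.80×10⁻⁶ C)(0.00880 m) = 8.624×10⁻⁸ C·m.
The dipole potential is V = kp cosθ / r².
V = (8.99×10⁹)(8.624×10⁻⁸)·cos45° / (1.10)² = 453.1 V.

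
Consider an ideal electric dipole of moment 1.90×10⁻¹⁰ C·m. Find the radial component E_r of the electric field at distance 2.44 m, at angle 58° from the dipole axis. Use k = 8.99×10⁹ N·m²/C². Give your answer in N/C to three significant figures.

For a dipole, E_r = (2kp cosθ)/r³.
kp/r³ = (8.99×10⁹)(1.90×10⁻¹⁰)/(2.44)³ = 0.1176 N/C.
E_r = 2·0.1176·cos58° = 0.1246 N/C.

E_r ≈ 0.125 N/C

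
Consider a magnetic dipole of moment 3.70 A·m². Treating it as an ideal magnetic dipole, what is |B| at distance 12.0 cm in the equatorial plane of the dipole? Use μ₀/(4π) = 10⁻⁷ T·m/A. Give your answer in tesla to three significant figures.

In the equatorial plane B = (μ₀/4π)·m/r³ (half the axial value).
B = (10⁻⁷)·(3.70) / (0.120)³ = 2.141×10⁻⁴ T.

B ≈ 2.14×10⁻⁴ T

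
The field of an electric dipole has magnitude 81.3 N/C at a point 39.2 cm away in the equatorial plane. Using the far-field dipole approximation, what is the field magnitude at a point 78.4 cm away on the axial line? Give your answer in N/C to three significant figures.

E ≈ 20.3 N/C

Dipole fields scale as 1/r³ in the far field.
The axial field is twice the equatorial field at the same r, so the geometry factor is 2/1.
E₂ = E₁ · (2/1) · (r₁/r₂)³ = 81.3 · 2 · (39.2/78.4)³.
(r₁/r₂)³ = (0.5)³ = 0.125.
E₂ ≈ 20.32 N/C.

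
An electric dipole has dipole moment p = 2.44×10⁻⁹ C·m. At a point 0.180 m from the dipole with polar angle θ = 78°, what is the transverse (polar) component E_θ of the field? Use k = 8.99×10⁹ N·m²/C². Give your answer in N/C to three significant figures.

E_θ ≈ 3680 N/C

For a dipole, E_θ = (kp sinθ)/r³.
kp/r³ = (8.99×10⁹)(2.44×10⁻⁹)/(0.180)³ = 3761 N/C.
E_θ = 3761·sin78° = 3679 N/C.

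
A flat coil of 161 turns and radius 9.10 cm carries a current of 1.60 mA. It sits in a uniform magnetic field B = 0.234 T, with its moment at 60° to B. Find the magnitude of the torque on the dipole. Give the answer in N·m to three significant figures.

m = NIA = NIπa² = 161·(0.00160)·π·(0.0910)² = 0.006702 A·m².
Torque on a magnetic dipole: τ = mB sinθ.
τ = (0.006702)(0.234)·sin60° = 0.001358 N·m.

τ ≈ 0.00136 N·m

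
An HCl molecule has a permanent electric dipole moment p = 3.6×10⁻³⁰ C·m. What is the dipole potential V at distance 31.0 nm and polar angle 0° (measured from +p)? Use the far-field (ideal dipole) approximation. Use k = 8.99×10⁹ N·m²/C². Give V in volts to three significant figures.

V ≈ 3.37×10⁻⁵ V

The dipole potential is V = kp cosθ / r².
V = (8.99×10⁹)(3.60×10⁻³⁰)·cos0° / (3.10×10⁻⁸)² = 3.368×10⁻⁵ V.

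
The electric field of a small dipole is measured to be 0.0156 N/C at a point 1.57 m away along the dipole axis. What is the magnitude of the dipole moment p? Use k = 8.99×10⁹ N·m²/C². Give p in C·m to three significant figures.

On axis E = 2kp/r³, so p = Er³/(2k).
p = (0.0156)·(1.57)³ / (2·8.99×10⁹) = 3.358×10⁻¹² C·m.

p ≈ 3.36×10⁻¹² C·m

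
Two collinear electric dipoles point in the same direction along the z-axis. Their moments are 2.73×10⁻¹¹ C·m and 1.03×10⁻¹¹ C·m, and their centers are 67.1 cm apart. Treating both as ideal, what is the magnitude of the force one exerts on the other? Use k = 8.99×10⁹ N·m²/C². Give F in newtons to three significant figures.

F ≈ 7.48×10⁻¹¹ N

On-axis field of dipole 1 at distance r: E = 2kp₁/r³. Force on dipole 2 is F = p₂·dE/dr (gradient along axis).
dE/dr = −6kp₁/r⁴, so |F| = 6kp₁p₂/r⁴ (attractive for aligned moments).
F = 6(8.99×10⁹)(2.73×10⁻¹¹)(1.03×10⁻¹¹)/(0.671)⁴ = 7.482×10⁻¹¹ N.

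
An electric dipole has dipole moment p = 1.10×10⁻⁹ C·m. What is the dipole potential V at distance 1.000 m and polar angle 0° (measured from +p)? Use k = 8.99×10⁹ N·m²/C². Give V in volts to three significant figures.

The dipole potential is V = kp cosθ / r².
V = (8.99×10⁹)(1.10×10⁻⁹)·cos0° / (1.00)² = 9.889 V.

V ≈ 9.89 V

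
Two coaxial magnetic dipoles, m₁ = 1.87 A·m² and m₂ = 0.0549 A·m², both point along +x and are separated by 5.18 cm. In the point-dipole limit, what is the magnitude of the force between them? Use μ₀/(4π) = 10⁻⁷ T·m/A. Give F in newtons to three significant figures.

F ≈ 0.00856 N

On-axis B of dipole 1: B = (μ₀/4π)·2m₁/r³. Force on dipole 2: F = m₂·dB/dr.
dB/dr = −(μ₀/4π)·6m₁/r⁴, so |F| = (μ₀/4π)·6m₁m₂/r⁴.
F = 6(10⁻⁷)(1.87)(0.0549)/(0.0518)⁴ = 0.008556 N.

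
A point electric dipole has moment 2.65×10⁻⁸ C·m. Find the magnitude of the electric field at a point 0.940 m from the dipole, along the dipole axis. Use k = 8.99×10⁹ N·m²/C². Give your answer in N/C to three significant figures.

E ≈ 574 N/C

On the dipole axis E = 2kp/r³.
E = 2·(8.99×10⁹)(2.65×10⁻⁸) / (0.940)³ = 573.7 N/C.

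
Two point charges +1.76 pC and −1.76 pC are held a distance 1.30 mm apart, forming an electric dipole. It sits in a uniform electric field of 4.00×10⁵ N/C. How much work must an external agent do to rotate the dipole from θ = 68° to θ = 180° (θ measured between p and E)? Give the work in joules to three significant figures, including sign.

Dipole moment p = qd = (1.76×10⁻¹² C)(0.00130 m) = 2.288×10⁻¹⁵ C·m.
W_ext = ΔU = U(θ₂) − U(θ₁) = −pE cosθ₂ − (−pE cosθ₁) = pE(cosθ₁ − cosθ₂).
W = (2.288×10⁻¹⁵)(4.00×10⁵)·(cos68° − cos180°) = (9.152×10⁻¹⁰)·(+1.3746) = 1.258×10⁻⁹ J.

W ≈ 1.26×10⁻⁹ J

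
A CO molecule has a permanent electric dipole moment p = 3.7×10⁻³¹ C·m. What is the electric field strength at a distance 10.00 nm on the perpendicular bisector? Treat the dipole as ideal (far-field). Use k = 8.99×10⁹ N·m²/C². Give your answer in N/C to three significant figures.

On the perpendicular bisector E = kp/r³ (half the axial value at the same distance).
E = (8.99×10⁹)(3.70×10⁻³¹) / (1.00×10⁻⁸)³ = 3326 N/C.

E ≈ 3330 N/C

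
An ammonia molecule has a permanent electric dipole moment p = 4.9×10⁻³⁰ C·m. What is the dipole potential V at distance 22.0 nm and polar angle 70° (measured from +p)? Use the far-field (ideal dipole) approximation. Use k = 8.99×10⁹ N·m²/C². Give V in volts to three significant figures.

The dipole potential is V = kp cosθ / r².
V = (8.99×10⁹)(4.90×10⁻³⁰)·cos70° / (2.20×10⁻⁸)² = 3.113×10⁻⁵ V.

V ≈ 3.11×10⁻⁵ V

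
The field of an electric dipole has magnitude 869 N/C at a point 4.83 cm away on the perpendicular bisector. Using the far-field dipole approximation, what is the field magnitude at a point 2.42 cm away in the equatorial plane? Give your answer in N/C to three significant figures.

Dipole fields scale as 1/r³ in the far field; the geometry is the same at both points.
E₂ = E₁ · (r₁/r₂)³ = 869 · (4.83/2.42)³.
(r₁/r₂)³ = (1.996)³ = 7.951.
E₂ ≈ 6909 N/C.

E ≈ 6910 N/C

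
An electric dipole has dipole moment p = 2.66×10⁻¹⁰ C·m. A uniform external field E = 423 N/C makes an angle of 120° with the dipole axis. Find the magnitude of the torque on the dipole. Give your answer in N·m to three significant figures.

Torque on an electric dipole: τ = pE sinθ.
τ = (2.66×10⁻¹⁰)(423)·sin120° = 9.744×10⁻⁸ N·m.

τ ≈ 9.74×10⁻⁸ N·m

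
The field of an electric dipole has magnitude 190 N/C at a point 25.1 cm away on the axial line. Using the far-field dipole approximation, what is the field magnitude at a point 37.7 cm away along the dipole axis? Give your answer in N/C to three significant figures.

E ≈ 56.1 N/C

Dipole fields scale as 1/r³ in the far field; the geometry is the same at both points.
E₂ = E₁ · (r₁/r₂)³ = 190 · (25.1/37.7)³.
(r₁/r₂)³ = (0.6658)³ = 0.2951.
E₂ ≈ 56.07 N/C.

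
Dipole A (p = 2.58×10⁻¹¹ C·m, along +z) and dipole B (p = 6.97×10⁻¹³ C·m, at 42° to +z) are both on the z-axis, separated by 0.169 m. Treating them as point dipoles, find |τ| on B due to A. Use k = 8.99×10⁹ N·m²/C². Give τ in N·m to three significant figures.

The second dipole sits on the axis of the first, so the field there is axial: E₁ = 2kp₁/r³ along +z.
E₁ = 2(8.99×10⁹)(2.58×10⁻¹¹)/(0.169)³ = 96.11 N/C.
Torque on the second dipole: τ = p₂ E₁ sinθ.
τ = (6.97×10⁻¹³)(96.11)·sin42° = 4.482×10⁻¹¹ N·m.

τ ≈ 4.48×10⁻¹¹ N·m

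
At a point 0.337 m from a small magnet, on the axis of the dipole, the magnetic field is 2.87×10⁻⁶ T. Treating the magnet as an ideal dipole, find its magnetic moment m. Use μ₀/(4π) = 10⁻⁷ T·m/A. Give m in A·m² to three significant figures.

m ≈ 0.549 A·m²

On axis B = (μ₀/4π)·2m/r³, so m = Br³·4π/(μ₀·2).
m = (2.87×10⁻⁶)·(0.337)³ / (2·10⁻⁷) = 0.5492 A·m².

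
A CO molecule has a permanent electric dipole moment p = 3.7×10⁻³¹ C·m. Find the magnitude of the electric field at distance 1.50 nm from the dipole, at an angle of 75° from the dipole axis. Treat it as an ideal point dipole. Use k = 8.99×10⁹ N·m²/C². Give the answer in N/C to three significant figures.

At angle θ the dipole field magnitude is E = (kp/r³)·√(1 + 3cos²θ).
kp/r³ = (8.99×10⁹)(3.70×10⁻³¹) / (1.50×10⁻⁹)³ = 9.856×10⁵ N/C.
√(1 + 3cos²75°) = √(1 + 3·0.0670) = √1.2010 ≈ 1.0959.
E ≈ 9.856×10⁵ × 1.096 = 1.080×10⁶ N/C.

E ≈ 1.08×10⁶ N/C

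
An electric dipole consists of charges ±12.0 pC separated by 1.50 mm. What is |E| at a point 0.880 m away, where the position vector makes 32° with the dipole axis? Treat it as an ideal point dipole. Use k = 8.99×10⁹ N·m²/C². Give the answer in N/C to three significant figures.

E ≈ 4.22×10⁻⁴ N/C

Dipole moment p = qd = (1.20×10⁻¹¹ C)(0.00150 m) = 1.80×10⁻¹⁴ C·m.
At angle θ the dipole field magnitude is E = (kp/r³)·√(1 + 3cos²θ).
kp/r³ = (8.99×10⁹)(1.80×10⁻¹⁴) / (0.880)³ = 2.375×10⁻⁴ N/C.
√(1 + 3cos²32°) = √(1 + 3·0.7192) = √3.1576 ≈ 1.7770.
E ≈ 2.375×10⁻⁴ × 1.777 = 4.219×10⁻⁴ N/C.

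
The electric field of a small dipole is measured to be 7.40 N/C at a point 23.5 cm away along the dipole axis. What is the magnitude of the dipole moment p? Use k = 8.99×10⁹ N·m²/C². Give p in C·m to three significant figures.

p ≈ 5.34×10⁻¹² C·m

On axis E = 2kp/r³, so p = Er³/(2k).
p = (7.40)·(0.235)³ / (2·8.99×10⁹) = 5.341×10⁻¹² C·m.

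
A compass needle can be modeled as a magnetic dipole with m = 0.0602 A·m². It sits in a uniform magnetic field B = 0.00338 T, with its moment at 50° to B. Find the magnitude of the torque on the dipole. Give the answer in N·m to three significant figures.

τ ≈ 1.56×10⁻⁴ N·m

Torque on a magnetic dipole: τ = mB sinθ.
τ = (0.0602)(0.00338)·sin50° = 1.559×10⁻⁴ N·m.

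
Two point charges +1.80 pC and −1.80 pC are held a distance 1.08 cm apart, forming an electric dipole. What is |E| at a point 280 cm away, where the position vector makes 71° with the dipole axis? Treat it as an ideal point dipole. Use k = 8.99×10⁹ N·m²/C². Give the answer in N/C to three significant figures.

Dipole moment p = qd = (1.80×10⁻¹² C)(0.0108 m) = 1.944×10⁻¹⁴ C·m.
At angle θ the dipole field magnitude is E = (kp/r³)·√(1 + 3cos²θ).
kp/r³ = (8.99×10⁹)(1.944×10⁻¹⁴) / (2.80)³ = 7.961×10⁻⁶ N/C.
√(1 + 3cos²71°) = √(1 + 3·0.1060) = √1.3180 ≈ 1.1480.
E ≈ 7.961×10⁻⁶ × 1.148 = 9.140×10⁻⁶ N/C.

E ≈ 9.14×10⁻⁶ N/C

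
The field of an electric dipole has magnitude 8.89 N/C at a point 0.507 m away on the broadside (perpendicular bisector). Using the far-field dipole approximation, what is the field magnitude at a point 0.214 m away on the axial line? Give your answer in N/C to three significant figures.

Dipole fields scale as 1/r³ in the far field.
The axial field is twice the equatorial field at the same r, so the geometry factor is 2/1.
E₂ = E₁ · (2/1) · (r₁/r₂)³ = 8.89 · 2 · (0.507/0.214)³.
(r₁/r₂)³ = (2.369)³ = 13.3.
E₂ ≈ 236.4 N/C.

E ≈ 236 N/C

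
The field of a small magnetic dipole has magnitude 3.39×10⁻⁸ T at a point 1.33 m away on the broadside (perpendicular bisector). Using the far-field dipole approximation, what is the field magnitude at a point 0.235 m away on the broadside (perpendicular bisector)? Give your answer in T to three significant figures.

B ≈ 6.15×10⁻⁶ T

Dipole fields scale as 1/r³ in the far field; the geometry is the same at both points.
B₂ = B₁ · (r₁/r₂)³ = 3.39×10⁻⁸ · (1.33/0.235)³.
(r₁/r₂)³ = (5.66)³ = 181.3.
B₂ ≈ 6.145×10⁻⁶ T.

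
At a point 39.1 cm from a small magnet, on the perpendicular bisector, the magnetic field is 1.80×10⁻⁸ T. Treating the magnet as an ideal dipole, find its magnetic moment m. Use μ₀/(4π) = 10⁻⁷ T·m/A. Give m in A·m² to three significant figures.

m ≈ 0.0108 A·m²

In the equatorial plane B = (μ₀/4π)·m/r³, so m = Br³·4π/(μ₀).
m = (1.80×10⁻⁸)·(0.391)³ / (10⁻⁷) = 0.01076 A·m².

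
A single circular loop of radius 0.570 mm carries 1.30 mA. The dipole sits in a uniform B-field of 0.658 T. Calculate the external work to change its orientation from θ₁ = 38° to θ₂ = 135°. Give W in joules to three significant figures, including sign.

Magnetic moment m = IA = Iπa² = (0.00130)·π·(5.70×10⁻⁴)² = 1.327×10⁻⁹ A·m².
W_ext = ΔU = −mB cosθ₂ + mB cosθ₁ = mB(cosθ₁ − cosθ₂).
W = (1.327×10⁻⁹)(0.658)·(cos38° − cos135°) = (8.732×10⁻¹⁰)·(+1.4951) = 1.305×10⁻⁹ J.

W ≈ 1.31×10⁻⁹ J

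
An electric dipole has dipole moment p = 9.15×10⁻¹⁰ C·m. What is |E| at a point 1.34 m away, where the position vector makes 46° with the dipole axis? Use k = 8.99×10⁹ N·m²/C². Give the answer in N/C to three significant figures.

E ≈ 5.35 N/C

At angle θ the dipole field magnitude is E = (kp/r³)·√(1 + 3cos²θ).
kp/r³ = (8.99×10⁹)(9.15×10⁻¹⁰) / (1.34)³ = 3.419 N/C.
√(1 + 3cos²46°) = √(1 + 3·0.4826) = √2.4477 ≈ 1.5645.
E ≈ 3.419 × 1.564 = 5.349 N/C.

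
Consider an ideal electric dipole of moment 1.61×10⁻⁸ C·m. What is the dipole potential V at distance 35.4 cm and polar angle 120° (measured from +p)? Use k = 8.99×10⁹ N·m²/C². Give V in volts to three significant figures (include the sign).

V ≈ -577 V

The dipole potential is V = kp cosθ / r².
V = (8.99×10⁹)(1.61×10⁻⁸)·cos120° / (0.354)² = -577.5 V.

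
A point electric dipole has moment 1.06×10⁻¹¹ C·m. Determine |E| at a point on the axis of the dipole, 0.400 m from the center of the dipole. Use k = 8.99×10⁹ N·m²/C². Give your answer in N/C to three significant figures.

E ≈ 2.98 N/C

On the dipole axis E = 2kp/r³.
E = 2·(8.99×10⁹)(1.06×10⁻¹¹) / (0.400)³ = 2.978 N/C.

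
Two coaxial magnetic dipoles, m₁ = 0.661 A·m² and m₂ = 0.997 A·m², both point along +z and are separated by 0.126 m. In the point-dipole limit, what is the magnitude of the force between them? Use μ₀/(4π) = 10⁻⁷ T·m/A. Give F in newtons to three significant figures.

F ≈ 0.00157 N

On-axis B of dipole 1: B = (μ₀/4π)·2m₁/r³. Force on dipole 2: F = m₂·dB/dr.
dB/dr = −(μ₀/4π)·6m₁/r⁴, so |F| = (μ₀/4π)·6m₁m₂/r⁴.
F = 6(10⁻⁷)(0.661)(0.997)/(0.126)⁴ = 0.001569 N.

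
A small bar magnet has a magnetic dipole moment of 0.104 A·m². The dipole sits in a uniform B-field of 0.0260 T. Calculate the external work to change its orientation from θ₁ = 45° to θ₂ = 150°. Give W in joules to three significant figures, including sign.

W_ext = ΔU = −mB cosθ₂ + mB cosθ₁ = mB(cosθ₁ − cosθ₂).
W = (0.104)(0.0260)·(cos45° − cos150°) = (0.002704)·(+1.5731) = 0.004254 J.

W ≈ 0.00425 J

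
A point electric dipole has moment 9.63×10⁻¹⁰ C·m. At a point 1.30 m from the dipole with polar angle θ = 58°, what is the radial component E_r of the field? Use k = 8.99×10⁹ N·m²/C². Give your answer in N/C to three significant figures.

E_r ≈ 4.18 N/C

For a dipole, E_r = (2kp cosθ)/r³.
kp/r³ = (8.99×10⁹)(9.63×10⁻¹⁰)/(1.30)³ = 3.941 N/C.
E_r = 2·3.941·cos58° = 4.176 N/C.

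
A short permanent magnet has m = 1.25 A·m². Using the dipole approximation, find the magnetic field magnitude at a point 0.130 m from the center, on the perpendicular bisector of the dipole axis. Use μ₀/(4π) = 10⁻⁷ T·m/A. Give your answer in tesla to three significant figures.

B ≈ 5.69×10⁻⁵ T

In the equatorial plane B = (μ₀/4π)·m/r³ (half the axial value).
B = (10⁻⁷)·(1.25) / (0.130)³ = 5.690×10⁻⁵ T.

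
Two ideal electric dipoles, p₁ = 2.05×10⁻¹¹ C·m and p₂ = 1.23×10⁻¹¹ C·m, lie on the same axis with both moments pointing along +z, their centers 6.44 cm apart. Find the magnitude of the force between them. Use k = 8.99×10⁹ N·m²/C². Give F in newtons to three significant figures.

F ≈ 7.91×10⁻⁷ N

On-axis field of dipole 1 at distance r: E = 2kp₁/r³. Force on dipole 2 is F = p₂·dE/dr (gradient along axis).
dE/dr = −6kp₁/r⁴, so |F| = 6kp₁p₂/r⁴ (attractive for aligned moments).
F = 6(8.99×10⁹)(2.05×10⁻¹¹)(1.23×10⁻¹¹)/(0.0644)⁴ = 7.907×10⁻⁷ N.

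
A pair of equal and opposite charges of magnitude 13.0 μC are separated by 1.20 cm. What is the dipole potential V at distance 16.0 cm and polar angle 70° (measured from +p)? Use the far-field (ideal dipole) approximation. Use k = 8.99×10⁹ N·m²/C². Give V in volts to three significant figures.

Dipole moment p = qd = (1.30×10⁻⁵ C)(0.0120 m) = 1.56×10⁻⁷ C·m.
The dipole potential is V = kp cosθ / r².
V = (8.99×10⁹)(1.56×10⁻⁷)·cos70° / (0.160)² = 1.874×10⁴ V.

V ≈ 1.87×10⁴ V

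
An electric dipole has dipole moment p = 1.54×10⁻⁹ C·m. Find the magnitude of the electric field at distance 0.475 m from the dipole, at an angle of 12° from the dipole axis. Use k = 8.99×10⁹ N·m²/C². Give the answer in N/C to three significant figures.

At angle θ the dipole field magnitude is E = (kp/r³)·√(1 + 3cos²θ).
kp/r³ = (8.99×10⁹)(1.54×10⁻⁹) / (0.475)³ = 129.2 N/C.
√(1 + 3cos²12°) = √(1 + 3·0.9568) = √3.8703 ≈ 1.9673.
E ≈ 129.2 × 1.967 = 254.1 N/C.

E ≈ 254 N/C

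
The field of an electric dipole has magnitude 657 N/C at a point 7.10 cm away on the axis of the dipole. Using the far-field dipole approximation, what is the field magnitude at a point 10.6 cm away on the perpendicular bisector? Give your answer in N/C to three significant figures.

Dipole fields scale as 1/r³ in the far field.
The axial field is twice the equatorial field at the same r, so the geometry factor is 1/2.
E₂ = E₁ · (1/2) · (r₁/r₂)³ = 657 · 0.5 · (7.10/10.6)³.
(r₁/r₂)³ = (0.6698)³ = 0.3005.
E₂ ≈ 98.72 N/C.

E ≈ 98.7 N/C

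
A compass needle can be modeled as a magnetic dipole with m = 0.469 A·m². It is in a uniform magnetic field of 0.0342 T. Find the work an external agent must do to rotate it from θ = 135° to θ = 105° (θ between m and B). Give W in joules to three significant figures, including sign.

W ≈ -0.00719 J

W_ext = ΔU = −mB cosθ₂ + mB cosθ₁ = mB(cosθ₁ − cosθ₂).
W = (0.469)(0.0342)·(cos135° − cos105°) = (0.01604)·(-0.4483) = -0.007190 J.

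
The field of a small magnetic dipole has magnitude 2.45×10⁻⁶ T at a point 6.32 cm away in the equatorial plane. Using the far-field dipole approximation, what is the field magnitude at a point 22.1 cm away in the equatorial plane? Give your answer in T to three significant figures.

B ≈ 5.73×10⁻⁸ T

Dipole fields scale as 1/r³ in the far field; the geometry is the same at both points.
B₂ = B₁ · (r₁/r₂)³ = 2.45×10⁻⁶ · (6.32/22.1)³.
(r₁/r₂)³ = (0.286)³ = 0.02339.
B₂ ≈ 5.730×10⁻⁸ T.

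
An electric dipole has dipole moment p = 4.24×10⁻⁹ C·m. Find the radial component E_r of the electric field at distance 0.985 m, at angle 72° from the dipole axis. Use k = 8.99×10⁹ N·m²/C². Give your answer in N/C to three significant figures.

E_r ≈ 24.7 N/C

For a dipole, E_r = (2kp cosθ)/r³.
kp/r³ = (8.99×10⁹)(4.24×10⁻⁹)/(0.985)³ = 39.89 N/C.
E_r = 2·39.89·cos72° = 24.65 N/C.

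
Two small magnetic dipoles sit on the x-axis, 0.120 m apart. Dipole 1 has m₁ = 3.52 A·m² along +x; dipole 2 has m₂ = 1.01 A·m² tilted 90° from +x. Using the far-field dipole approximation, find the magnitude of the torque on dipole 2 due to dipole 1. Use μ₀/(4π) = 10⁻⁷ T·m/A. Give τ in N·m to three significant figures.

τ ≈ 4.11×10⁻⁴ N·m

Dipole B is on the axis of dipole A, so B₁ there is axial: B₁ = (μ₀/4π)·2m₁/r³ along +x.
B₁ = 2(10⁻⁷)(3.52)/(0.120)³ = 4.074×10⁻⁴ T.
τ = m₂ B₁ sinθ.
τ = (1.01)(4.074×10⁻⁴)·sin90° = 4.115×10⁻⁴ N·m.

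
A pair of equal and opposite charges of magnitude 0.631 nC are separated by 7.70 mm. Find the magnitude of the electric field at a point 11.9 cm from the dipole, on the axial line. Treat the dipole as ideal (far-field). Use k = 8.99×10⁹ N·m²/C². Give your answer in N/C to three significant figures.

E ≈ 51.8 N/C

Dipole moment p = qd = (6.31×10⁻¹⁰ C)(0.00770 m) = 4.859×10⁻¹² C·m.
On the dipole axis E = 2kp/r³.
E = 2·(8.99×10⁹)(4.859×10⁻¹²) / (0.119)³ = 51.84 N/C.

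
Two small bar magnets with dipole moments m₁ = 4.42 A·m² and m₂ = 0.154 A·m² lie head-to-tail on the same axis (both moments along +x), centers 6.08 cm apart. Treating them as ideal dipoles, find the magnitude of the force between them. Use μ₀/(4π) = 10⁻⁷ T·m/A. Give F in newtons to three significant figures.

F ≈ 0.0299 N

On-axis B of dipole 1: B = (μ₀/4π)·2m₁/r³. Force on dipole 2: F = m₂·dB/dr.
dB/dr = −(μ₀/4π)·6m₁/r⁴, so |F| = (μ₀/4π)·6m₁m₂/r⁴.
F = 6(10⁻⁷)(4.42)(0.154)/(0.0608)⁴ = 0.02989 N.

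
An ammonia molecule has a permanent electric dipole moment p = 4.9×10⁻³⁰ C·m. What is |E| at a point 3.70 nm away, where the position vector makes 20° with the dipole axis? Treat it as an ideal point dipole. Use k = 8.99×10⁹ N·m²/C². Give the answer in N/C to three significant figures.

At angle θ the dipole field magnitude is E = (kp/r³)·√(1 + 3cos²θ).
kp/r³ = (8.99×10⁹)(4.90×10⁻³⁰) / (3.70×10⁻⁹)³ = 8.697×10⁵ N/C.
√(1 + 3cos²20°) = √(1 + 3·0.8830) = √3.6491 ≈ 1.9103.
E ≈ 8.697×10⁵ × 1.910 = 1.661×10⁶ N/C.

E ≈ 1.66×10⁶ N/C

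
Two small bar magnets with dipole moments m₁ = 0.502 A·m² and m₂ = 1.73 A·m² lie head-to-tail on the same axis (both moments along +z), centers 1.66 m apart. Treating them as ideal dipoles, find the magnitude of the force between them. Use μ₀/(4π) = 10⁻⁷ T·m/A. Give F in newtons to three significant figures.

F ≈ 6.86×10⁻⁸ N

On-axis B of dipole 1: B = (μ₀/4π)·2m₁/r³. Force on dipole 2: F = m₂·dB/dr.
dB/dr = −(μ₀/4π)·6m₁/r⁴, so |F| = (μ₀/4π)·6m₁m₂/r⁴.
F = 6(10⁻⁷)(0.502)(1.73)/(1.66)⁴ = 6.862×10⁻⁸ N.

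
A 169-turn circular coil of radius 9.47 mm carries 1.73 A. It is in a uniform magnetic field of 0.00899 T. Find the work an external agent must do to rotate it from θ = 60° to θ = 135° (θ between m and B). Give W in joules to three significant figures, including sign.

m = NIA = NIπa² = 169·(1.73)·π·(0.00947)² = 0.08237 A·m².
W_ext = ΔU = −mB cosθ₂ + mB cosθ₁ = mB(cosθ₁ − cosθ₂).
W = (0.08237)(0.00899)·(cos60° − cos135°) = (7.405×10⁻⁴)·(+1.2071) = 8.939×10⁻⁴ J.

W ≈ 8.94×10⁻⁴ J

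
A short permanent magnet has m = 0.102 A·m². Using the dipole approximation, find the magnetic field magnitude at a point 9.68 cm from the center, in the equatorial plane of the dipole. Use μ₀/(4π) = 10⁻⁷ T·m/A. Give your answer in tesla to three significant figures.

In the equatorial plane B = (μ₀/4π)·m/r³ (half the axial value).
B = (10⁻⁷)·(0.102) / (0.0968)³ = 1.125×10⁻⁵ T.

B ≈ 1.12×10⁻⁵ T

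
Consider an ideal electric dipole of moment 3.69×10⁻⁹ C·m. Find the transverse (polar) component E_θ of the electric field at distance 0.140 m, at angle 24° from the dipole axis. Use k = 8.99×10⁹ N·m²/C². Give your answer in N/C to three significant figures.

E_θ ≈ 4920 N/C

For a dipole, E_θ = (kp sinθ)/r³.
kp/r³ = (8.99×10⁹)(3.69×10⁻⁹)/(0.140)³ = 1.209×10⁴ N/C.
E_θ = 1.209×10⁴·sin24° = 4917 N/C.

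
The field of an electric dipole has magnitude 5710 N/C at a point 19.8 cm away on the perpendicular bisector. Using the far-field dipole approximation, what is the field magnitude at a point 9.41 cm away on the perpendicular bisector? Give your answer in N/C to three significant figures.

E ≈ 5.32×10⁴ N/C

Dipole fields scale as 1/r³ in the far field; the geometry is the same at both points.
E₂ = E₁ · (r₁/r₂)³ = 5710 · (19.8/9.41)³.
(r₁/r₂)³ = (2.104)³ = 9.316.
E₂ ≈ 5.319×10⁴ N/C.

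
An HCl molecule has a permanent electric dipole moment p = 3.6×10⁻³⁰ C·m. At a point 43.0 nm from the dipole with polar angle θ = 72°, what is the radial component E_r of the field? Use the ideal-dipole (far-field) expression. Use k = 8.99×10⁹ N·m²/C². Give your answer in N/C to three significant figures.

E_r ≈ 252 N/C

For a dipole, E_r = (2kp cosθ)/r³.
kp/r³ = (8.99×10⁹)(3.60×10⁻³⁰)/(4.30×10⁻⁸)³ = 407.1 N/C.
E_r = 2·407.1·cos72° = 251.6 N/C.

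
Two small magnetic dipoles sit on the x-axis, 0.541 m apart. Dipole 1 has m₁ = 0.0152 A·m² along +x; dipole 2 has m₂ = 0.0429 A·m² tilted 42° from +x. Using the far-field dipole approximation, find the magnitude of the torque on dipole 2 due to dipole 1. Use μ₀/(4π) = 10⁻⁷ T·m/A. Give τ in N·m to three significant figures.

Dipole B is on the axis of dipole A, so B₁ there is axial: B₁ = (μ₀/4π)·2m₁/r³ along +x.
B₁ = 2(10⁻⁷)(0.0152)/(0.541)³ = 1.920×10⁻⁸ T.
τ = m₂ B₁ sinθ.
τ = (0.0429)(1.920×10⁻⁸)·sin42° = 5.511×10⁻¹⁰ N·m.

τ ≈ 5.51×10⁻¹⁰ N·m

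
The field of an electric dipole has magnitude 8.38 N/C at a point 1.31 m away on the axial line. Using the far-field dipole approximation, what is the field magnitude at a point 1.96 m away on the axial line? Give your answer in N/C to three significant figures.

E ≈ 2.50 N/C

Dipole fields scale as 1/r³ in the far field; the geometry is the same at both points.
E₂ = E₁ · (r₁/r₂)³ = 8.38 · (1.31/1.96)³.
(r₁/r₂)³ = (0.6684)³ = 0.2986.
E₂ ≈ 2.502 N/C.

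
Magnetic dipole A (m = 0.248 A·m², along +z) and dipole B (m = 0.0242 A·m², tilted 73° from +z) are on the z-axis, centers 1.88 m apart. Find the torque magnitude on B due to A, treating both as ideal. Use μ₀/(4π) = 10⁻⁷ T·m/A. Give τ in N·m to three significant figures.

τ ≈ 1.73×10⁻¹⁰ N·m

Dipole B is on the axis of dipole A, so B₁ there is axial: B₁ = (μ₀/4π)·2m₁/r³ along +z.
B₁ = 2(10⁻⁷)(0.248)/(1.88)³ = 7.465×10⁻⁹ T.
τ = m₂ B₁ sinθ.
τ = (0.0242)(7.465×10⁻⁹)·sin73° = 1.728×10⁻¹⁰ N·m.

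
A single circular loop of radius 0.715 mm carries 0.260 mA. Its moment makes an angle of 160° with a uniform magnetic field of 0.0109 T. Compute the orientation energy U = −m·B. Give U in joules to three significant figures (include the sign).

Magnetic moment m = IA = Iπa² = (2.60×10⁻⁴)·π·(7.15×10⁻⁴)² = 4.176×10⁻¹⁰ A·m².
U = −m·B = −mB cosθ.
U = −(4.176×10⁻¹⁰)(0.0109)·cos160° = 4.277×10⁻¹² J.

U ≈ 4.28×10⁻¹² J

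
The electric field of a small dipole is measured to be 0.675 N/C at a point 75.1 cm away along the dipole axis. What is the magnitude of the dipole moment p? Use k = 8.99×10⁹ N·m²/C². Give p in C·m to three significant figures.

p ≈ 1.59×10⁻¹¹ C·m

On axis E = 2kp/r³, so p = Er³/(2k).
p = (0.675)·(0.751)³ / (2·8.99×10⁹) = 1.590×10⁻¹¹ C·m.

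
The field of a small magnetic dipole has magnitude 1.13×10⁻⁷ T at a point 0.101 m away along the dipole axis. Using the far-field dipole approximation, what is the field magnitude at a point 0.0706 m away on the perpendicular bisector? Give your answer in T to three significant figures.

B ≈ 1.65×10⁻⁷ T

Dipole fields scale as 1/r³ in the far field.
The axial field is twice the equatorial field at the same r, so the geometry factor is 1/2.
B₂ = B₁ · (1/2) · (r₁/r₂)³ = 1.13×10⁻⁷ · 0.5 · (0.101/0.0706)³.
(r₁/r₂)³ = (1.431)³ = 2.928.
B₂ ≈ 1.654×10⁻⁷ T.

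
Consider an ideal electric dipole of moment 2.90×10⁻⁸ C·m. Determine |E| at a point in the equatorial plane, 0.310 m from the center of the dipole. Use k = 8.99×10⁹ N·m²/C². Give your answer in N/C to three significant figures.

E ≈ 8750 N/C

In the equatorial plane E = kp/r³.
E = (8.99×10⁹)(2.90×10⁻⁸) / (0.310)³ = 8751 N/C.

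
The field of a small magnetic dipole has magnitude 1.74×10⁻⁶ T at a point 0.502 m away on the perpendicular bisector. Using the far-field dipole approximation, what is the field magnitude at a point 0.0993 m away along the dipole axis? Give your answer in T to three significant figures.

B ≈ 4.50×10⁻⁴ T

Dipole fields scale as 1/r³ in the far field.
The axial field is twice the equatorial field at the same r, so the geometry factor is 2/1.
B₂ = B₁ · (2/1) · (r₁/r₂)³ = 1.74×10⁻⁶ · 2 · (0.502/0.0993)³.
(r₁/r₂)³ = (5.055)³ = 129.2.
B₂ ≈ 4.496×10⁻⁴ T.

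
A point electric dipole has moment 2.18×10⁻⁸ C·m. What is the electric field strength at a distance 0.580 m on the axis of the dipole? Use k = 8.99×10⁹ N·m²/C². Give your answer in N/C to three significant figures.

On the dipole axis E = 2kp/r³.
E = 2·(8.99×10⁹)(2.18×10⁻⁸) / (0.580)³ = 2009 N/C.

E ≈ 2010 N/C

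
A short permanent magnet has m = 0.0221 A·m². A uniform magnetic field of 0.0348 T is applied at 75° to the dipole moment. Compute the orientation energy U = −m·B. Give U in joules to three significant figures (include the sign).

U = −m·B = −mB cosθ.
U = −(0.0221)(0.0348)·cos75° = -1.991×10⁻⁴ J.

U ≈ -1.99×10⁻⁴ J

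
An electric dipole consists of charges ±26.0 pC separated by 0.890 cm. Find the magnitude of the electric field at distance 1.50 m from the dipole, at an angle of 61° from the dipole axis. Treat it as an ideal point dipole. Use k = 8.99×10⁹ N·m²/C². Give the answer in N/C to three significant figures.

Dipole moment p = qd = (2.60×10⁻¹¹ C)(0.00890 m) = 2.314×10⁻¹³ C·m.
At angle θ the dipole field magnitude is E = (kp/r³)·√(1 + 3cos²θ).
kp/r³ = (8.99×10⁹)(2.314×10⁻¹³) / (1.50)³ = 6.164×10⁻⁴ N/C.
√(1 + 3cos²61°) = √(1 + 3·0.2350) = √1.7051 ≈ 1.3058.
E ≈ 6.164×10⁻⁴ × 1.306 = 8.049×10⁻⁴ N/C.

E ≈ 8.05×10⁻⁴ N/C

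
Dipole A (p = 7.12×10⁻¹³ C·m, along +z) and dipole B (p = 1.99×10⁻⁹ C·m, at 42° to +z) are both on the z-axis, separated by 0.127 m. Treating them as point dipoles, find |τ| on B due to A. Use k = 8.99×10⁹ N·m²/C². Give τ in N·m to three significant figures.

τ ≈ 8.32×10⁻⁹ N·m

The second dipole sits on the axis of the first, so the field there is axial: E₁ = 2kp₁/r³ along +z.
E₁ = 2(8.99×10⁹)(7.12×10⁻¹³)/(0.127)³ = 6.250 N/C.
Torque on the second dipole: τ = p₂ E₁ sinθ.
τ = (1.99×10⁻⁹)(6.250)·sin42° = 8.322×10⁻⁹ N·m.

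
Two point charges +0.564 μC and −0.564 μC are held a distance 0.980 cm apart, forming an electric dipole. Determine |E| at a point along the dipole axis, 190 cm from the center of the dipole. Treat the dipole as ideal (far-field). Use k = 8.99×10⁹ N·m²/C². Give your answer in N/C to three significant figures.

E ≈ 14.5 N/C

Dipole moment p = qd = (5.64×10⁻⁷ C)(0.00980 m) = 5.527×10⁻⁹ C·m.
On the dipole axis E = 2kp/r³.
E = 2·(8.99×10⁹)(5.527×10⁻⁹) / (1.90)³ = 14.49 N/C.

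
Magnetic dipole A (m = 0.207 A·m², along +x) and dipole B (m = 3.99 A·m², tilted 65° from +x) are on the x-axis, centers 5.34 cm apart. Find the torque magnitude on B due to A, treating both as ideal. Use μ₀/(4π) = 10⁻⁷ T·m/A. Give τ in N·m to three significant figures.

Dipole B is on the axis of dipole A, so B₁ there is axial: B₁ = (μ₀/4π)·2m₁/r³ along +x.
B₁ = 2(10⁻⁷)(0.207)/(0.0534)³ = 2.719×10⁻⁴ T.
τ = m₂ B₁ sinθ.
τ = (3.99)(2.719×10⁻⁴)·sin65° = 9.832×10⁻⁴ N·m.

τ ≈ 9.83×10⁻⁴ N·m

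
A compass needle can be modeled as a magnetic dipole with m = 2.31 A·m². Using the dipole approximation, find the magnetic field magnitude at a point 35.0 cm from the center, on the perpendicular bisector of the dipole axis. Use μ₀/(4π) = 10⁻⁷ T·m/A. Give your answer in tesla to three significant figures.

B ≈ 5.39×10⁻⁶ T

In the equatorial plane B = (μ₀/4π)·m/r³ (half the axial value).
B = (10⁻⁷)·(2.31) / (0.350)³ = 5.388×10⁻⁶ T.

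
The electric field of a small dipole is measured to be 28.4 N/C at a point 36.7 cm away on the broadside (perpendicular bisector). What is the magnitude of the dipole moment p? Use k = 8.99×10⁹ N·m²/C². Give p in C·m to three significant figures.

In the equatorial plane E = kp/r³, so p = Er³/(k).
p = (28.4)·(0.367)³ / (8.99×10⁹) = 1.562×10⁻¹⁰ C·m.

p ≈ 1.56×10⁻¹⁰ C·m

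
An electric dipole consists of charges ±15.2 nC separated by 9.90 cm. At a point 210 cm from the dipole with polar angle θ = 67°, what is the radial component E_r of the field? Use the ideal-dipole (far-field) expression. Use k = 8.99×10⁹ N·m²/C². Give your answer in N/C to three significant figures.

E_r ≈ 1.14 N/C

Dipole moment p = qd = (1.52×10⁻⁸ C)(0.0990 m) = 1.505×10⁻⁹ C·m.
For a dipole, E_r = (2kp cosθ)/r³.
kp/r³ = (8.99×10⁹)(1.505×10⁻⁹)/(2.10)³ = 1.461 N/C.
E_r = 2·1.461·cos67° = 1.142 N/C.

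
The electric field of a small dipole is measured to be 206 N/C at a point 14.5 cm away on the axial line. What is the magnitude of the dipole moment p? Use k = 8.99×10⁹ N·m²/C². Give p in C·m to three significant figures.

On axis E = 2kp/r³, so p = Er³/(2k).
p = (206)·(0.145)³ / (2·8.99×10⁹) = 3.493×10⁻¹¹ C·m.

p ≈ 3.49×10⁻¹¹ C·m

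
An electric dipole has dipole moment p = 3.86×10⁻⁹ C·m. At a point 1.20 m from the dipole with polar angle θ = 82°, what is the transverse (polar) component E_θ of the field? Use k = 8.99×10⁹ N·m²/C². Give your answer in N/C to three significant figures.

For a dipole, E_θ = (kp sinθ)/r³.
kp/r³ = (8.99×10⁹)(3.86×10⁻⁹)/(1.20)³ = 20.08 N/C.
E_θ = 20.08·sin82° = 19.89 N/C.

E_θ ≈ 19.9 N/C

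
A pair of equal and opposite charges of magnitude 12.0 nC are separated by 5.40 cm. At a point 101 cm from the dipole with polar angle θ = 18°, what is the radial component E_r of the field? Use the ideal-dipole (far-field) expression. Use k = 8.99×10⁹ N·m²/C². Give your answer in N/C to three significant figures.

E_r ≈ 10.8 N/C

Dipole moment p = qd = (1.20×10⁻⁸ C)(0.0540 m) = 6.48×10⁻¹⁰ C·m.
For a dipole, E_r = (2kp cosθ)/r³.
kp/r³ = (8.99×10⁹)(6.48×10⁻¹⁰)/(1.01)³ = 5.654 N/C.
E_r = 2·5.654·cos18° = 10.75 N/C.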